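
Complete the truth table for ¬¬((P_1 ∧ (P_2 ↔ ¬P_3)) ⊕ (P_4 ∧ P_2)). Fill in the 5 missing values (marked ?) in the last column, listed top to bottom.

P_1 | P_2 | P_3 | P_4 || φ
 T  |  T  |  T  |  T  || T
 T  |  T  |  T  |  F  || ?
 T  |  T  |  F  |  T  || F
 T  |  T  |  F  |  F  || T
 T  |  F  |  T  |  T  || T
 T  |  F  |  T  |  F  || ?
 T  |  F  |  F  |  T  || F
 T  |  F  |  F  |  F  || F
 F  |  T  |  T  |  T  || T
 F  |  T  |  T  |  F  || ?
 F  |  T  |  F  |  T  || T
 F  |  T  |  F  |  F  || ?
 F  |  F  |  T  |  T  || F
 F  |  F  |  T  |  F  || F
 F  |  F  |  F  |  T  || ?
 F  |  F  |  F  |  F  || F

F, T, F, F, F

Row P_1=T, P_2=T, P_3=T, P_4=F: ((P_1 ∧ (P_2 ↔ ¬P_3)) ⊕ (P_4 ∧ P_2)) = F, ¬((P_1 ∧ (P_2 ↔ ¬P_3)) ⊕ (P_4 ∧ P_2)) = T, so the formula = F.
Row P_1=T, P_2=F, P_3=T, P_4=F: ((P_1 ∧ (P_2 ↔ ¬P_3)) ⊕ (P_4 ∧ P_2)) = T, ¬((P_1 ∧ (P_2 ↔ ¬P_3)) ⊕ (P_4 ∧ P_2)) = F, so the formula = T.
Row P_1=F, P_2=T, P_3=T, P_4=F: ((P_1 ∧ (P_2 ↔ ¬P_3)) ⊕ (P_4 ∧ P_2)) = F, ¬((P_1 ∧ (P_2 ↔ ¬P_3)) ⊕ (P_4 ∧ P_2)) = T, so the formula = F.
Row P_1=F, P_2=T, P_3=F, P_4=F: ((P_1 ∧ (P_2 ↔ ¬P_3)) ⊕ (P_4 ∧ P_2)) = F, ¬((P_1 ∧ (P_2 ↔ ¬P_3)) ⊕ (P_4 ∧ P_2)) = T, so the formula = F.
Row P_1=F, P_2=F, P_3=F, P_4=T: ((P_1 ∧ (P_2 ↔ ¬P_3)) ⊕ (P_4 ∧ P_2)) = F, ¬((P_1 ∧ (P_2 ↔ ¬P_3)) ⊕ (P_4 ∧ P_2)) = T, so the formula = F.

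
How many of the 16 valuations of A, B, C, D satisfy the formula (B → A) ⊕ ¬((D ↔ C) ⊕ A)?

8

A  B  C  D  |  (B → A)  (D ↔ C)  ((D ↔ C) ⊕ A)  ¬((D ↔ C) ⊕ A)  ((B → A) ⊕ ¬((D ↔ C) ⊕ A))
1  1  1  1  |     1        1           0              1                     0             
1  1  1  0  |     1        0           1              0                     1             
1  1  0  1  |     1        0           1              0                     1             
1  1  0  0  |     1        1           0              1                     0             
1  0  1  1  |     1        1           0              1                     0             
1  0  1  0  |     1        0           1              0                     1             
1  0  0  1  |     1        0           1              0                     1             
1  0  0  0  |     1        1           0              1                     0             
0  1  1  1  |     0        1           1              0                     0             
0  1  1  0  |     0        0           0              1                     1             
0  1  0  1  |     0        0           0              1                     1             
0  1  0  0  |     0        1           1              0                     0             
0  0  1  1  |     1        1           1              0                     1             
0  0  1  0  |     1        0           0              1                     0             
0  0  0  1  |     1        0           0              1                     0             
0  0  0  0  |     1        1           1              0                     1             
The formula is true on 8 of the 16 rows.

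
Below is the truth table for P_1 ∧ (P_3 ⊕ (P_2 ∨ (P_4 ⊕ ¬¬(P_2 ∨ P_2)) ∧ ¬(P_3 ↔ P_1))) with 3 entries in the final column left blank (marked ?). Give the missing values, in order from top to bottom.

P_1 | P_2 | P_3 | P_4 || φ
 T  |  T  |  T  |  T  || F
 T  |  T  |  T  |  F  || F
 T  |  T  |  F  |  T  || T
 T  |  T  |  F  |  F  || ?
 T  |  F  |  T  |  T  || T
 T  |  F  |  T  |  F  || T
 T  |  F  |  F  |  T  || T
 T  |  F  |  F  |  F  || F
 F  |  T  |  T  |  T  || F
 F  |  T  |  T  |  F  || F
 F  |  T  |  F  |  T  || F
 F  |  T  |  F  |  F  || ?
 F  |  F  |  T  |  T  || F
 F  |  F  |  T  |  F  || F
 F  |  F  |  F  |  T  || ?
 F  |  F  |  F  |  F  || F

Row P_1=T, P_2=T, P_3=F, P_4=F: (P_3 ⊕ (P_2 ∨ (P_4 ⊕ ¬¬(P_2 ∨ P_2)) ∧ ¬(P_3 ↔ P_1))) = T, so the formula = T.
Row P_1=F, P_2=T, P_3=F, P_4=F: (P_3 ⊕ (P_2 ∨ (P_4 ⊕ ¬¬(P_2 ∨ P_2)) ∧ ¬(P_3 ↔ P_1))) = T, so the formula = F.
Row P_1=F, P_2=F, P_3=F, P_4=T: (P_3 ⊕ (P_2 ∨ (P_4 ⊕ ¬¬(P_2 ∨ P_2)) ∧ ¬(P_3 ↔ P_1))) = F, so the formula = F.

T, F, F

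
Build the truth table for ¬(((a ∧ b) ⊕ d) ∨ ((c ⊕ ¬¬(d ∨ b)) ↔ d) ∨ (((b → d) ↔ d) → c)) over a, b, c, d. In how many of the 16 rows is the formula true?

a  b  c  d  |  φ
1  1  1  1  |  0
1  1  1  0  |  0
1  1  0  1  |  0
1  1  0  0  |  0
1  0  1  1  |  0
1  0  1  0  |  0
1  0  0  1  |  0
1  0  0  0  |  0
0  1  1  1  |  0
0  1  1  0  |  0
0  1  0  1  |  0
0  1  0  0  |  1
0  0  1  1  |  0
0  0  1  0  |  0
0  0  0  1  |  0
0  0  0  0  |  0
The formula is true on 1 of the 16 rows.

1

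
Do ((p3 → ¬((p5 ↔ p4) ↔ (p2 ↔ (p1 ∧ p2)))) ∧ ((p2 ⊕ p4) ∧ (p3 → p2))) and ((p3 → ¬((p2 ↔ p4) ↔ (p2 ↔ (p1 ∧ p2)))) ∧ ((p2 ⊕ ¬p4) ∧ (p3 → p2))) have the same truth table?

not equivalent

p1 | p2 | p3 | p4 | p5 || φ | ψ
F  | F  | F  | F  | F  || F | T
F  | F  | F  | F  | T  || F | T
F  | F  | F  | T  | F  || T | F
F  | F  | F  | T  | T  || T | F
F  | F  | T  | F  | F  || F | F
F  | F  | T  | F  | T  || F | F
F  | F  | T  | T  | F  || F | F
F  | F  | T  | T  | T  || F | F
F  | T  | F  | F  | F  || T | F
F  | T  | F  | F  | T  || T | F
F  | T  | F  | T  | F  || F | T
F  | T  | F  | T  | T  || F | T
F  | T  | T  | F  | F  || T | F
F  | T  | T  | F  | T  || F | F
F  | T  | T  | T  | F  || F | T
F  | T  | T  | T  | T  || F | T
T  | F  | F  | F  | F  || F | T
T  | F  | F  | F  | T  || F | T
T  | F  | F  | T  | F  || T | F
T  | F  | F  | T  | T  || T | F
T  | F  | T  | F  | F  || F | F
T  | F  | T  | F  | T  || F | F
T  | F  | T  | T  | F  || F | F
T  | F  | T  | T  | T  || F | F
T  | T  | F  | F  | F  || T | F
T  | T  | F  | F  | T  || T | F
T  | T  | F  | T  | F  || F | T
T  | T  | F  | T  | T  || F | T
T  | T  | T  | F  | F  || F | F
T  | T  | T  | F  | T  || T | F
T  | T  | T  | T  | F  || F | F
T  | T  | T  | T  | T  || F | F
The columns differ at p1=F, p2=F, p3=F, p4=F, p5=F (φ=F, ψ=T), so they are not equivalent.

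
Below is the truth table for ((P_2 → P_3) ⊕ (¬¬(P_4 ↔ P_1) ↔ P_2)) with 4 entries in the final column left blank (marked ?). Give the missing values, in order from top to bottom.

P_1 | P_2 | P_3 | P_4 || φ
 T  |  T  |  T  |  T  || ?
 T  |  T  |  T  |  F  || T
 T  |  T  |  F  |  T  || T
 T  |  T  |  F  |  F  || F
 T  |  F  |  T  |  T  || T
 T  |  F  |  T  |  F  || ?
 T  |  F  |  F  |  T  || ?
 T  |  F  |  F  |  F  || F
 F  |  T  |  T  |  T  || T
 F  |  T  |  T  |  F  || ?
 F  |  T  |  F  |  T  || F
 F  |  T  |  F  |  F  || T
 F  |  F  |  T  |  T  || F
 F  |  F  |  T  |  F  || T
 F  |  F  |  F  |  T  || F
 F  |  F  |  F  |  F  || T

Row P_1=T, P_2=T, P_3=T, P_4=T: (P_2 → P_3) = T, (¬¬(P_4 ↔ P_1) ↔ P_2) = T, so the formula = F.
Row P_1=T, P_2=F, P_3=T, P_4=F: (P_2 → P_3) = T, (¬¬(P_4 ↔ P_1) ↔ P_2) = T, so the formula = F.
Row P_1=T, P_2=F, P_3=F, P_4=T: (P_2 → P_3) = T, (¬¬(P_4 ↔ P_1) ↔ P_2) = F, so the formula = T.
Row P_1=F, P_2=T, P_3=T, P_4=F: (P_2 → P_3) = T, (¬¬(P_4 ↔ P_1) ↔ P_2) = T, so the formula = F.

F, F, T, F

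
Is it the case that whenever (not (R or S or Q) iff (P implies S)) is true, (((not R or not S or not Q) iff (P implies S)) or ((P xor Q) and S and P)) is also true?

no

P | Q | R | S | φ | ψ
- | - | - | - | - | -
F | F | F | F | T | T
F | F | F | T | F | T
F | F | T | F | F | T
F | F | T | T | F | T
F | T | F | F | F | T
F | T | F | T | F | T
F | T | T | F | F | T
F | T | T | T | F | F
T | F | F | F | F | F
T | F | F | T | F | T
T | F | T | F | T | F
T | F | T | T | F | T
T | T | F | F | T | F
T | T | F | T | F | T
T | T | T | F | T | F
T | T | T | T | F | F
At P=T, Q=F, R=T, S=F we have φ true but ψ false, so φ does not entail ψ.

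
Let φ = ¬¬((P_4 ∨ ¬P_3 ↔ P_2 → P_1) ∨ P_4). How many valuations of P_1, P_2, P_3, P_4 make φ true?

12

P_1 | P_2 | P_3 | P_4 || ¬P_3 | (P_4 ∨ ¬P_3) | (P_2 → P_1) | ((P_4 ∨ ¬P_3) ↔ (P_2 → P_1)) | φ
 T  |  T  |  T  |  T  ||  F   |      T       |      T      |              T               | T
 T  |  T  |  T  |  F  ||  F   |      F       |      T      |              F               | F
 T  |  T  |  F  |  T  ||  T   |      T       |      T      |              T               | T
 T  |  T  |  F  |  F  ||  T   |      T       |      T      |              T               | T
 T  |  F  |  T  |  T  ||  F   |      T       |      T      |              T               | T
 T  |  F  |  T  |  F  ||  F   |      F       |      T      |              F               | F
 T  |  F  |  F  |  T  ||  T   |      T       |      T      |              T               | T
 T  |  F  |  F  |  F  ||  T   |      T       |      T      |              T               | T
 F  |  T  |  T  |  T  ||  F   |      T       |      F      |              F               | T
 F  |  T  |  T  |  F  ||  F   |      F       |      F      |              T               | T
 F  |  T  |  F  |  T  ||  T   |      T       |      F      |              F               | T
 F  |  T  |  F  |  F  ||  T   |      T       |      F      |              F               | F
 F  |  F  |  T  |  T  ||  F   |      T       |      T      |              T               | T
 F  |  F  |  T  |  F  ||  F   |      F       |      T      |              F               | F
 F  |  F  |  F  |  T  ||  T   |      T       |      T      |              T               | T
 F  |  F  |  F  |  F  ||  T   |      T       |      T      |              T               | T
The formula is true on 12 of the 16 rows.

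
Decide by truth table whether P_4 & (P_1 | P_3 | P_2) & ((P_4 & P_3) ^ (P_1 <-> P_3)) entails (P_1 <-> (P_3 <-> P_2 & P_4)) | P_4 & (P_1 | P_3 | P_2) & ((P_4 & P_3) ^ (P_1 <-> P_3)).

P_1 | P_2 | P_3 | P_4 | φ | ψ
--- | --- | --- | --- | - | -
 0  |  0  |  0  |  0  | 0 | 0
 0  |  0  |  0  |  1  | 0 | 0
 0  |  0  |  1  |  0  | 0 | 1
 0  |  0  |  1  |  1  | 1 | 1
 0  |  1  |  0  |  0  | 0 | 0
 0  |  1  |  0  |  1  | 1 | 1
 0  |  1  |  1  |  0  | 0 | 1
 0  |  1  |  1  |  1  | 1 | 1
 1  |  0  |  0  |  0  | 0 | 1
 1  |  0  |  0  |  1  | 0 | 1
 1  |  0  |  1  |  0  | 0 | 0
 1  |  0  |  1  |  1  | 0 | 0
 1  |  1  |  0  |  0  | 0 | 1
 1  |  1  |  0  |  1  | 0 | 0
 1  |  1  |  1  |  0  | 0 | 0
 1  |  1  |  1  |  1  | 0 | 1
In every row where φ is true, ψ is also true, so φ ⊨ ψ.

yes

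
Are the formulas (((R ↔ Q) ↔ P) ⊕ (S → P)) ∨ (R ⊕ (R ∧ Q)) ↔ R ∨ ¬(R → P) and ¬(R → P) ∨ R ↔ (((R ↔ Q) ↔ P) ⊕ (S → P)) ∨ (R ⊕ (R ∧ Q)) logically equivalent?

P  Q  R  S  |  φ  ψ
1  1  1  1  |  0  0
1  1  1  0  |  0  0
1  1  0  1  |  0  0
1  1  0  0  |  0  0
1  0  1  1  |  1  1
1  0  1  0  |  1  1
1  0  0  1  |  1  1
1  0  0  0  |  1  1
0  1  1  1  |  0  0
0  1  1  0  |  1  1
0  1  0  1  |  0  0
0  1  0  0  |  1  1
0  0  1  1  |  1  1
0  0  1  0  |  1  1
0  0  0  1  |  1  1
0  0  0  0  |  0  0
The columns for φ and ψ agree on every row, so they are logically equivalent.

equivalent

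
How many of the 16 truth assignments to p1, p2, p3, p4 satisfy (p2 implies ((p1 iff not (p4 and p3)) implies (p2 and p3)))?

p1  p2  p3  p4  |  (p4 and p3)  not (p4 and p3)  (p1 iff not (p4 and p3))  (p2 and p3)  φ
F   F   F   F   |       F              T                    F                   F       T
F   F   F   T   |       F              T                    F                   F       T
F   F   T   F   |       F              T                    F                   F       T
F   F   T   T   |       T              F                    T                   F       T
F   T   F   F   |       F              T                    F                   F       T
F   T   F   T   |       F              T                    F                   F       T
F   T   T   F   |       F              T                    F                   T       T
F   T   T   T   |       T              F                    T                   T       T
T   F   F   F   |       F              T                    T                   F       T
T   F   F   T   |       F              T                    T                   F       T
T   F   T   F   |       F              T                    T                   F       T
T   F   T   T   |       T              F                    F                   F       T
T   T   F   F   |       F              T                    T                   F       F
T   T   F   T   |       F              T                    T                   F       F
T   T   T   F   |       F              T                    T                   T       T
T   T   T   T   |       T              F                    F                   T       T
The formula is true on 14 of the 16 rows.

14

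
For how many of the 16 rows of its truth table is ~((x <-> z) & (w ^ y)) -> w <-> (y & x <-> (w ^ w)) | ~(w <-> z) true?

10

x  y  z  w  |  (x <-> z)  (w ^ y)  ((x <-> z) & (w ^ y))  ~((x <-> z) & (w ^ y))  (y & x)  (w ^ w)  ((y & x) <-> (w ^ w))  (w <-> z)  ~(w <-> z)  φ
T  T  T  T  |      T         F               F                      T                T        F               F                T          F       F
T  T  T  F  |      T         T               T                      F                T        F               F                F          T       T
T  T  F  T  |      F         F               F                      T                T        F               F                F          T       T
T  T  F  F  |      F         T               F                      T                T        F               F                T          F       T
T  F  T  T  |      T         T               T                      F                F        F               T                T          F       T
T  F  T  F  |      T         F               F                      T                F        F               T                F          T       F
T  F  F  T  |      F         T               F                      T                F        F               T                F          T       T
T  F  F  F  |      F         F               F                      T                F        F               T                T          F       F
F  T  T  T  |      F         F               F                      T                F        F               T                T          F       T
F  T  T  F  |      F         T               F                      T                F        F               T                F          T       F
F  T  F  T  |      T         F               F                      T                F        F               T                F          T       T
F  T  F  F  |      T         T               T                      F                F        F               T                T          F       T
F  F  T  T  |      F         T               F                      T                F        F               T                T          F       T
F  F  T  F  |      F         F               F                      T                F        F               T                F          T       F
F  F  F  T  |      T         T               T                      F                F        F               T                F          T       T
F  F  F  F  |      T         F               F                      T                F        F               T                T          F       F
The formula is true on 10 of the 16 rows.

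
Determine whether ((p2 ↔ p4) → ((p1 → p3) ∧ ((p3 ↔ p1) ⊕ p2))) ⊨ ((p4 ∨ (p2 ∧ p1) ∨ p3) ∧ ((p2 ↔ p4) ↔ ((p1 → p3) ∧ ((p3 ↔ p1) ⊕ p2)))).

p1  p2  p3  p4  |  φ  ψ
F   F   F   F   |  T  F
F   F   F   T   |  T  F
F   F   T   F   |  F  F
F   F   T   T   |  T  T
F   T   F   F   |  T  F
F   T   F   T   |  F  F
F   T   T   F   |  T  F
F   T   T   T   |  T  T
T   F   F   F   |  F  F
T   F   F   T   |  T  T
T   F   T   F   |  T  T
T   F   T   T   |  T  F
T   T   F   F   |  T  T
T   T   F   T   |  F  F
T   T   T   F   |  T  T
T   T   T   T   |  F  F
At p1=F, p2=F, p3=F, p4=F we have φ true but ψ false, so φ does not entail ψ.

no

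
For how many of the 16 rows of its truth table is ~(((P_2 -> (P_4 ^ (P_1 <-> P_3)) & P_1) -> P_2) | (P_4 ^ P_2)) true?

4

P_1  P_2  P_3  P_4  |  (P_1 <-> P_3)  (P_4 ^ (P_1 <-> P_3))  (P_4 ^ P_2)  φ
 T    T    T    T   |        T                  F                 F       F
 T    T    T    F   |        T                  T                 T       F
 T    T    F    T   |        F                  T                 F       F
 T    T    F    F   |        F                  F                 T       F
 T    F    T    T   |        T                  F                 T       F
 T    F    T    F   |        T                  T                 F       T
 T    F    F    T   |        F                  T                 T       F
 T    F    F    F   |        F                  F                 F       T
 F    T    T    T   |        F                  T                 F       F
 F    T    T    F   |        F                  F                 T       F
 F    T    F    T   |        T                  F                 F       F
 F    T    F    F   |        T                  T                 T       F
 F    F    T    T   |        F                  T                 T       F
 F    F    T    F   |        F                  F                 F       T
 F    F    F    T   |        T                  F                 T       F
 F    F    F    F   |        T                  T                 F       T
The formula is true on 4 of the 16 rows.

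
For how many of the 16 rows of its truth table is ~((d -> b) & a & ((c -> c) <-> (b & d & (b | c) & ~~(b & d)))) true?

a | b | c | d | φ
- | - | - | - | -
0 | 0 | 0 | 0 | 1
0 | 0 | 0 | 1 | 1
0 | 0 | 1 | 0 | 1
0 | 0 | 1 | 1 | 1
0 | 1 | 0 | 0 | 1
0 | 1 | 0 | 1 | 1
0 | 1 | 1 | 0 | 1
0 | 1 | 1 | 1 | 1
1 | 0 | 0 | 0 | 1
1 | 0 | 0 | 1 | 1
1 | 0 | 1 | 0 | 1
1 | 0 | 1 | 1 | 1
1 | 1 | 0 | 0 | 1
1 | 1 | 0 | 1 | 0
1 | 1 | 1 | 0 | 1
1 | 1 | 1 | 1 | 0
The formula is true on 14 of the 16 rows.

14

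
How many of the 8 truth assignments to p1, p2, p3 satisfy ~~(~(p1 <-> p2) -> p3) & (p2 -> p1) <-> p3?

p1  p2  p3  |  (p1 <-> p2)  ~(p1 <-> p2)  (~(p1 <-> p2) -> p3)  ~(~(p1 <-> p2) -> p3)  ~~(~(p1 <-> p2) -> p3)  (p2 -> p1)  φ
T   T   T   |       T            F                 T                      F                      T                 T       T
T   T   F   |       T            F                 T                      F                      T                 T       F
T   F   T   |       F            T                 T                      F                      T                 T       T
T   F   F   |       F            T                 F                      T                      F                 T       T
F   T   T   |       F            T                 T                      F                      T                 F       F
F   T   F   |       F            T                 F                      T                      F                 F       T
F   F   T   |       T            F                 T                      F                      T                 T       T
F   F   F   |       T            F                 T                      F                      T                 T       F
The formula is true on 5 of the 8 rows.

5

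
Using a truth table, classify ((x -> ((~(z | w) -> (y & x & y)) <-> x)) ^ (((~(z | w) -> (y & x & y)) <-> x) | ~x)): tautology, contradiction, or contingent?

contradiction

x  y  z  w     (z | w)  ~(z | w)  (y & x & y)  (~(z | w) -> (y & x & y))  ~x  φ
1  1  1  1        1        0           1                   1              0   0
1  1  1  0        1        0           1                   1              0   0
1  1  0  1        1        0           1                   1              0   0
1  1  0  0        0        1           1                   1              0   0
1  0  1  1        1        0           0                   1              0   0
1  0  1  0        1        0           0                   1              0   0
1  0  0  1        1        0           0                   1              0   0
1  0  0  0        0        1           0                   0              0   0
0  1  1  1        1        0           0                   1              1   0
0  1  1  0        1        0           0                   1              1   0
0  1  0  1        1        0           0                   1              1   0
0  1  0  0        0        1           0                   0              1   0
0  0  1  1        1        0           0                   1              1   0
0  0  1  0        1        0           0                   1              1   0
0  0  0  1        1        0           0                   1              1   0
0  0  0  0        0        1           0                   0              1   0
Every row is 0, so the formula is a contradiction.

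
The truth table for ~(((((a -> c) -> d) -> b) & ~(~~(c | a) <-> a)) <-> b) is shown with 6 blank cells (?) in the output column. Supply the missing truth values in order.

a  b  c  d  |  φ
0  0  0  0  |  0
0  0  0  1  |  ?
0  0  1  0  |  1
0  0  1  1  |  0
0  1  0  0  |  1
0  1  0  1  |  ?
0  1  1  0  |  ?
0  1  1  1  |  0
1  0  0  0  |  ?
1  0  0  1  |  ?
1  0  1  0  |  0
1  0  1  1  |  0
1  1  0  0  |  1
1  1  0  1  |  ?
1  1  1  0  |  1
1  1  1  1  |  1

Row a=0, b=0, c=0, d=1: ((((a -> c) -> d) -> b) & ~(~~(c | a) <-> a)) = 0, (((((a -> c) -> d) -> b) & ~(~~(c | a) <-> a)) <-> b) = 1, so the formula = 0.
Row a=0, b=1, c=0, d=1: ((((a -> c) -> d) -> b) & ~(~~(c | a) <-> a)) = 0, (((((a -> c) -> d) -> b) & ~(~~(c | a) <-> a)) <-> b) = 0, so the formula = 1.
Row a=0, b=1, c=1, d=0: ((((a -> c) -> d) -> b) & ~(~~(c | a) <-> a)) = 1, (((((a -> c) -> d) -> b) & ~(~~(c | a) <-> a)) <-> b) = 1, so the formula = 0.
Row a=1, b=0, c=0, d=0: ((((a -> c) -> d) -> b) & ~(~~(c | a) <-> a)) = 0, (((((a -> c) -> d) -> b) & ~(~~(c | a) <-> a)) <-> b) = 1, so the formula = 0.
Row a=1, b=0, c=0, d=1: ((((a -> c) -> d) -> b) & ~(~~(c | a) <-> a)) = 0, (((((a -> c) -> d) -> b) & ~(~~(c | a) <-> a)) <-> b) = 1, so the formula = 0.
Row a=1, b=1, c=0, d=1: ((((a -> c) -> d) -> b) & ~(~~(c | a) <-> a)) = 0, (((((a -> c) -> d) -> b) & ~(~~(c | a) <-> a)) <-> b) = 0, so the formula = 1.

0, 1, 0, 0, 0, 1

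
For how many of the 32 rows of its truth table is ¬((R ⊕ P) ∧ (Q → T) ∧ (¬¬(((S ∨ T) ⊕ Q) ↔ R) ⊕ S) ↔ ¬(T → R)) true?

P  Q  R  S  T  |  φ
T  T  T  T  T  |  F
T  T  T  T  F  |  F
T  T  T  F  T  |  F
T  T  T  F  F  |  F
T  T  F  T  T  |  T
T  T  F  T  F  |  F
T  T  F  F  T  |  F
T  T  F  F  F  |  F
T  F  T  T  T  |  F
T  F  T  T  F  |  F
T  F  T  F  T  |  F
T  F  T  F  F  |  F
T  F  F  T  T  |  F
T  F  F  T  F  |  T
T  F  F  F  T  |  T
T  F  F  F  F  |  T
F  T  T  T  T  |  T
F  T  T  T  F  |  F
F  T  T  F  T  |  F
F  T  T  F  F  |  F
F  T  F  T  T  |  T
F  T  F  T  F  |  F
F  T  F  F  T  |  T
F  T  F  F  F  |  F
F  F  T  T  T  |  F
F  F  T  T  F  |  F
F  F  T  F  T  |  T
F  F  T  F  F  |  F
F  F  F  T  T  |  T
F  F  F  T  F  |  F
F  F  F  F  T  |  T
F  F  F  F  F  |  F
The formula is true on 10 of the 32 rows.

10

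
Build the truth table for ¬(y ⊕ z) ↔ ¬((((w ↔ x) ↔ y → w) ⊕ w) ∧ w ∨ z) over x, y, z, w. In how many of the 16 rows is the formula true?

8

x | y | z | w | (y ⊕ z) | ¬(y ⊕ z) | (w ↔ x) | (y → w) | ((w ↔ x) ↔ (y → w)) | (((w ↔ x) ↔ (y → w)) ⊕ w) | φ
- | - | - | - | ------- | -------- | ------- | ------- | ------------------- | ------------------------- | -
1 | 1 | 1 | 1 |    0    |    1     |    1    |    1    |          1          |             0             | 0
1 | 1 | 1 | 0 |    0    |    1     |    0    |    0    |          1          |             1             | 0
1 | 1 | 0 | 1 |    1    |    0     |    1    |    1    |          1          |             0             | 0
1 | 1 | 0 | 0 |    1    |    0     |    0    |    0    |          1          |             1             | 0
1 | 0 | 1 | 1 |    1    |    0     |    1    |    1    |          1          |             0             | 1
1 | 0 | 1 | 0 |    1    |    0     |    0    |    1    |          0          |             0             | 1
1 | 0 | 0 | 1 |    0    |    1     |    1    |    1    |          1          |             0             | 1
1 | 0 | 0 | 0 |    0    |    1     |    0    |    1    |          0          |             0             | 1
0 | 1 | 1 | 1 |    0    |    1     |    0    |    1    |          0          |             1             | 0
0 | 1 | 1 | 0 |    0    |    1     |    1    |    0    |          0          |             0             | 0
0 | 1 | 0 | 1 |    1    |    0     |    0    |    1    |          0          |             1             | 1
0 | 1 | 0 | 0 |    1    |    0     |    1    |    0    |          0          |             0             | 0
0 | 0 | 1 | 1 |    1    |    0     |    0    |    1    |          0          |             1             | 1
0 | 0 | 1 | 0 |    1    |    0     |    1    |    1    |          1          |             1             | 1
0 | 0 | 0 | 1 |    0    |    1     |    0    |    1    |          0          |             1             | 0
0 | 0 | 0 | 0 |    0    |    1     |    1    |    1    |          1          |             1             | 1
The formula is true on 8 of the 16 rows.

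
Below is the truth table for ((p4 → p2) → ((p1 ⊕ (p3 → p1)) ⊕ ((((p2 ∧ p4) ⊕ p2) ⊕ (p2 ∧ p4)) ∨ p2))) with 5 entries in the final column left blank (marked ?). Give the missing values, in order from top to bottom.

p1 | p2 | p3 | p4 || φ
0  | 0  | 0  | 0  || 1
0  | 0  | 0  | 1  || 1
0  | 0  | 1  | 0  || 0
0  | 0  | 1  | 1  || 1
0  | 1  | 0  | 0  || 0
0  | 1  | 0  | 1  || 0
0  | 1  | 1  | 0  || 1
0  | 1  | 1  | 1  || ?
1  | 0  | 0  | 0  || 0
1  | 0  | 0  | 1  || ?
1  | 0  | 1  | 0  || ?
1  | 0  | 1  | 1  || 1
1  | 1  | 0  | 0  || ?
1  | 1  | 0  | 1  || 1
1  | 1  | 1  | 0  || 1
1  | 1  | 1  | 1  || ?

1, 1, 0, 1, 1

Row p1=0, p2=1, p3=1, p4=1: (p4 → p2) = 1, ((p1 ⊕ (p3 → p1)) ⊕ ((((p2 ∧ p4) ⊕ p2) ⊕ (p2 ∧ p4)) ∨ p2)) = 1, so the formula = 1.
Row p1=1, p2=0, p3=0, p4=1: (p4 → p2) = 0, ((p1 ⊕ (p3 → p1)) ⊕ ((((p2 ∧ p4) ⊕ p2) ⊕ (p2 ∧ p4)) ∨ p2)) = 0, so the formula = 1.
Row p1=1, p2=0, p3=1, p4=0: (p4 → p2) = 1, ((p1 ⊕ (p3 → p1)) ⊕ ((((p2 ∧ p4) ⊕ p2) ⊕ (p2 ∧ p4)) ∨ p2)) = 0, so the formula = 0.
Row p1=1, p2=1, p3=0, p4=0: (p4 → p2) = 1, ((p1 ⊕ (p3 → p1)) ⊕ ((((p2 ∧ p4) ⊕ p2) ⊕ (p2 ∧ p4)) ∨ p2)) = 1, so the formula = 1.
Row p1=1, p2=1, p3=1, p4=1: (p4 → p2) = 1, ((p1 ⊕ (p3 → p1)) ⊕ ((((p2 ∧ p4) ⊕ p2) ⊕ (p2 ∧ p4)) ∨ p2)) = 1, so the formula = 1.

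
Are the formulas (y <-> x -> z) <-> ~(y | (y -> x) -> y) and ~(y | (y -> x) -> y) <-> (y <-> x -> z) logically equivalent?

  x   |   y   |   z   |   φ   |   ψ  
----- | ----- | ----- | ----- | -----
False | False | False | False | False
False | False |  True | False | False
False |  True | False | False | False
False |  True |  True | False | False
 True | False | False |  True |  True
 True | False |  True | False | False
 True |  True | False |  True |  True
 True |  True |  True | False | False
The columns for φ and ψ agree on every row, so they are logically equivalent.

equivalent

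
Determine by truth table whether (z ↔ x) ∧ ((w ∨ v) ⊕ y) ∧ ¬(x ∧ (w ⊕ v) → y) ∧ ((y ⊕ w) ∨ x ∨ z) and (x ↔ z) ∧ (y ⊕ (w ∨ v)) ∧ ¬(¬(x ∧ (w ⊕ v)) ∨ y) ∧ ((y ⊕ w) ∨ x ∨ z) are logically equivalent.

equivalent

x | y | z | w | v | φ | ψ
- | - | - | - | - | - | -
T | T | T | T | T | F | F
T | T | T | T | F | F | F
T | T | T | F | T | F | F
T | T | T | F | F | F | F
T | T | F | T | T | F | F
T | T | F | T | F | F | F
T | T | F | F | T | F | F
T | T | F | F | F | F | F
T | F | T | T | T | F | F
T | F | T | T | F | T | T
T | F | T | F | T | T | T
T | F | T | F | F | F | F
T | F | F | T | T | F | F
T | F | F | T | F | F | F
T | F | F | F | T | F | F
T | F | F | F | F | F | F
F | T | T | T | T | F | F
F | T | T | T | F | F | F
F | T | T | F | T | F | F
F | T | T | F | F | F | F
F | T | F | T | T | F | F
F | T | F | T | F | F | F
F | T | F | F | T | F | F
F | T | F | F | F | F | F
F | F | T | T | T | F | F
F | F | T | T | F | F | F
F | F | T | F | T | F | F
F | F | T | F | F | F | F
F | F | F | T | T | F | F
F | F | F | T | F | F | F
F | F | F | F | T | F | F
F | F | F | F | F | F | F
The columns for φ and ψ agree on every row, so they are logically equivalent.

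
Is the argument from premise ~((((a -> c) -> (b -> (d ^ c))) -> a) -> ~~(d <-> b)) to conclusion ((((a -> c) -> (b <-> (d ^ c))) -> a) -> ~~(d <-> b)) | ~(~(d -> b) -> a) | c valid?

no

  a   |   b   |   c   |   d   |   φ   |   ψ  
----- | ----- | ----- | ----- | ----- | -----
 True |  True |  True |  True | False |  True
 True |  True |  True | False |  True |  True
 True |  True | False |  True | False |  True
 True |  True | False | False |  True | False
 True | False |  True |  True |  True |  True
 True | False |  True | False | False |  True
 True | False | False |  True |  True | False
 True | False | False | False | False |  True
False |  True |  True |  True | False |  True
False |  True |  True | False | False |  True
False |  True | False |  True | False |  True
False |  True | False | False |  True | False
False | False |  True |  True | False |  True
False | False |  True | False | False |  True
False | False | False |  True | False |  True
False | False | False | False | False |  True
At a=True, b=True, c=False, d=False we have φ true but ψ false, so φ does not entail ψ.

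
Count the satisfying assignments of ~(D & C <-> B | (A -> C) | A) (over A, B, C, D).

A  B  C  D     (D & C)  (A -> C)  (B | (A -> C) | A)  ~((D & C) <-> (B | (A -> C) | A))
1  1  1  1        1        1              1                           0                
1  1  1  0        0        1              1                           1                
1  1  0  1        0        0              1                           1                
1  1  0  0        0        0              1                           1                
1  0  1  1        1        1              1                           0                
1  0  1  0        0        1              1                           1                
1  0  0  1        0        0              1                           1                
1  0  0  0        0        0              1                           1                
0  1  1  1        1        1              1                           0                
0  1  1  0        0        1              1                           1                
0  1  0  1        0        1              1                           1                
0  1  0  0        0        1              1                           1                
0  0  1  1        1        1              1                           0                
0  0  1  0        0        1              1                           1                
0  0  0  1        0        1              1                           1                
0  0  0  0        0        1              1                           1                
The formula is true on 12 of the 16 rows.

12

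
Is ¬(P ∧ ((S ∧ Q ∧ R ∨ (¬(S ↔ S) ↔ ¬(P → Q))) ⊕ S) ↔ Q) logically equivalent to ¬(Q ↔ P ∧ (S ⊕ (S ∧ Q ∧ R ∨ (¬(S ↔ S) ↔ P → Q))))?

not equivalent

P  Q  R  S  |  φ  ψ
T  T  T  T  |  T  T
T  T  T  F  |  F  T
T  T  F  T  |  T  F
T  T  F  F  |  F  T
T  F  T  T  |  T  F
T  F  T  F  |  F  T
T  F  F  T  |  T  F
T  F  F  F  |  F  T
F  T  T  T  |  T  T
F  T  T  F  |  T  T
F  T  F  T  |  T  T
F  T  F  F  |  T  T
F  F  T  T  |  F  F
F  F  T  F  |  F  F
F  F  F  T  |  F  F
F  F  F  F  |  F  F
The columns differ at P=T, Q=T, R=T, S=F (φ=F, ψ=T), so they are not equivalent.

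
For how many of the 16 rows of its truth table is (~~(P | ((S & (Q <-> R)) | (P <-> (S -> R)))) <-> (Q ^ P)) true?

P | Q | R | S | (Q <-> R) | (S & (Q <-> R)) | (S -> R) | (P <-> (S -> R)) | (Q ^ P) | φ
- | - | - | - | --------- | --------------- | -------- | ---------------- | ------- | -
T | T | T | T |     T     |        T        |    T     |        T         |    F    | F
T | T | T | F |     T     |        F        |    T     |        T         |    F    | F
T | T | F | T |     F     |        F        |    F     |        F         |    F    | F
T | T | F | F |     F     |        F        |    T     |        T         |    F    | F
T | F | T | T |     F     |        F        |    T     |        T         |    T    | T
T | F | T | F |     F     |        F        |    T     |        T         |    T    | T
T | F | F | T |     T     |        T        |    F     |        F         |    T    | T
T | F | F | F |     T     |        F        |    T     |        T         |    T    | T
F | T | T | T |     T     |        T        |    T     |        F         |    T    | T
F | T | T | F |     T     |        F        |    T     |        F         |    T    | F
F | T | F | T |     F     |        F        |    F     |        T         |    T    | T
F | T | F | F |     F     |        F        |    T     |        F         |    T    | F
F | F | T | T |     F     |        F        |    T     |        F         |    F    | T
F | F | T | F |     F     |        F        |    T     |        F         |    F    | T
F | F | F | T |     T     |        T        |    F     |        T         |    F    | F
F | F | F | F |     T     |        F        |    T     |        F         |    F    | T
The formula is true on 9 of the 16 rows.

9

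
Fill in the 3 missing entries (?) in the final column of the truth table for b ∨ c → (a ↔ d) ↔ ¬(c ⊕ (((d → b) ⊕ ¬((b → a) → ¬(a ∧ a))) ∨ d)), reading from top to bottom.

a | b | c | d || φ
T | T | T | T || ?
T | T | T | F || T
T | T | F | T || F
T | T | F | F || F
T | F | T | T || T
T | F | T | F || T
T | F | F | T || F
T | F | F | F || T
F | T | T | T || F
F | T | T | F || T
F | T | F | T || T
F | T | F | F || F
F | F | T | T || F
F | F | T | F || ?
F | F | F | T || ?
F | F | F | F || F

Row a=T, b=T, c=T, d=T: (b ∨ c → (a ↔ d)) = T, ¬(c ⊕ (((d → b) ⊕ ¬((b → a) → ¬(a ∧ a))) ∨ d)) = T, so the formula = T.
Row a=F, b=F, c=T, d=F: (b ∨ c → (a ↔ d)) = T, ¬(c ⊕ (((d → b) ⊕ ¬((b → a) → ¬(a ∧ a))) ∨ d)) = T, so the formula = T.
Row a=F, b=F, c=F, d=T: (b ∨ c → (a ↔ d)) = T, ¬(c ⊕ (((d → b) ⊕ ¬((b → a) → ¬(a ∧ a))) ∨ d)) = F, so the formula = F.

T, T, F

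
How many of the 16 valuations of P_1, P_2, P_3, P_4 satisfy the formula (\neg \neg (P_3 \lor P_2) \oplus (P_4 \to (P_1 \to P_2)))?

4

P_1 | P_2 | P_3 | P_4 | (P_3 \lor P_2) | \neg (P_3 \lor P_2) | \neg \neg (P_3 \lor P_2) | (P_1 \to P_2) | (P_4 \to (P_1 \to P_2)) | φ
--- | --- | --- | --- | -------------- | ------------------- | ------------------------ | ------------- | ----------------------- | -
 0  |  0  |  0  |  0  |       0        |          1          |            0             |       1       |            1            | 1
 0  |  0  |  0  |  1  |       0        |          1          |            0             |       1       |            1            | 1
 0  |  0  |  1  |  0  |       1        |          0          |            1             |       1       |            1            | 0
 0  |  0  |  1  |  1  |       1        |          0          |            1             |       1       |            1            | 0
 0  |  1  |  0  |  0  |       1        |          0          |            1             |       1       |            1            | 0
 0  |  1  |  0  |  1  |       1        |          0          |            1             |       1       |            1            | 0
 0  |  1  |  1  |  0  |       1        |          0          |            1             |       1       |            1            | 0
 0  |  1  |  1  |  1  |       1        |          0          |            1             |       1       |            1            | 0
 1  |  0  |  0  |  0  |       0        |          1          |            0             |       0       |            1            | 1
 1  |  0  |  0  |  1  |       0        |          1          |            0             |       0       |            0            | 0
 1  |  0  |  1  |  0  |       1        |          0          |            1             |       0       |            1            | 0
 1  |  0  |  1  |  1  |       1        |          0          |            1             |       0       |            0            | 1
 1  |  1  |  0  |  0  |       1        |          0          |            1             |       1       |            1            | 0
 1  |  1  |  0  |  1  |       1        |          0          |            1             |       1       |            1            | 0
 1  |  1  |  1  |  0  |       1        |          0          |            1             |       1       |            1            | 0
 1  |  1  |  1  |  1  |       1        |          0          |            1             |       1       |            1            | 0
The formula is true on 4 of the 16 rows.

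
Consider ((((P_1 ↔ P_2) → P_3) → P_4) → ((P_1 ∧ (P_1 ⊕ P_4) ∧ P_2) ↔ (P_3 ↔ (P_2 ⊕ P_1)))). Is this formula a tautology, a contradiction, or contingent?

contingent

P_1 | P_2 | P_3 | P_4 | φ
--- | --- | --- | --- | -
 T  |  T  |  T  |  T  | T
 T  |  T  |  T  |  F  | T
 T  |  T  |  F  |  T  | F
 T  |  T  |  F  |  F  | T
 T  |  F  |  T  |  T  | F
 T  |  F  |  T  |  F  | T
 T  |  F  |  F  |  T  | T
 T  |  F  |  F  |  F  | T
 F  |  T  |  T  |  T  | F
 F  |  T  |  T  |  F  | T
 F  |  T  |  F  |  T  | T
 F  |  T  |  F  |  F  | T
 F  |  F  |  T  |  T  | T
 F  |  F  |  T  |  F  | T
 F  |  F  |  F  |  T  | F
 F  |  F  |  F  |  F  | F
11 of 16 rows are T, so the formula is contingent.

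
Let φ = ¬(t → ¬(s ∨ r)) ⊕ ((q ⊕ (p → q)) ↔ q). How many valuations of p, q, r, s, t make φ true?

14

p | q | r | s | t | φ
- | - | - | - | - | -
T | T | T | T | T | T
T | T | T | T | F | F
T | T | T | F | T | T
T | T | T | F | F | F
T | T | F | T | T | T
T | T | F | T | F | F
T | T | F | F | T | F
T | T | F | F | F | F
T | F | T | T | T | F
T | F | T | T | F | T
T | F | T | F | T | F
T | F | T | F | F | T
T | F | F | T | T | F
T | F | F | T | F | T
T | F | F | F | T | T
T | F | F | F | F | T
F | T | T | T | T | T
F | T | T | T | F | F
F | T | T | F | T | T
F | T | T | F | F | F
F | T | F | T | T | T
F | T | F | T | F | F
F | T | F | F | T | F
F | T | F | F | F | F
F | F | T | T | T | T
F | F | T | T | F | F
F | F | T | F | T | T
F | F | T | F | F | F
F | F | F | T | T | T
F | F | F | T | F | F
F | F | F | F | T | F
F | F | F | F | F | F
The formula is true on 14 of the 32 rows.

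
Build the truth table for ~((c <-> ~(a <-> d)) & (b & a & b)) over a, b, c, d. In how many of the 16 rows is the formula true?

a  b  c  d  |  φ
F  F  F  F  |  T
F  F  F  T  |  T
F  F  T  F  |  T
F  F  T  T  |  T
F  T  F  F  |  T
F  T  F  T  |  T
F  T  T  F  |  T
F  T  T  T  |  T
T  F  F  F  |  T
T  F  F  T  |  T
T  F  T  F  |  T
T  F  T  T  |  T
T  T  F  F  |  T
T  T  F  T  |  F
T  T  T  F  |  F
T  T  T  T  |  T
The formula is true on 14 of the 16 rows.

14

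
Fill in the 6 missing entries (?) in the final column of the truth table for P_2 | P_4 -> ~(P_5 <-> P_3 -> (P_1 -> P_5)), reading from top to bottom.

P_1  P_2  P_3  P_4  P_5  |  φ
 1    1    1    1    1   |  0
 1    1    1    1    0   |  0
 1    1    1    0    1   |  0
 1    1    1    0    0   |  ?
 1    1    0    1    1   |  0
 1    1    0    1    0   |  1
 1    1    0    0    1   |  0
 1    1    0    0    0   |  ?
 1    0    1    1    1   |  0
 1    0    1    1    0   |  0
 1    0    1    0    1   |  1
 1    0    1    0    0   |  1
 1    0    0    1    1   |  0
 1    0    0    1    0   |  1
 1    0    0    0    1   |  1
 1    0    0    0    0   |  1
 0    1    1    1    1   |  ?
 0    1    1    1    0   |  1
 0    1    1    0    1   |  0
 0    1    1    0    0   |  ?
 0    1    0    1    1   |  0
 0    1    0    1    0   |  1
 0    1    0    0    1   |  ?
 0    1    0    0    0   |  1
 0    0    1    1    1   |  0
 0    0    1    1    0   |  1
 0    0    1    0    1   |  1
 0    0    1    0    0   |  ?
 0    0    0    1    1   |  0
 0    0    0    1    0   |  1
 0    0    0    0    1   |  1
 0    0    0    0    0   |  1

Row P_1=1, P_2=1, P_3=1, P_4=0, P_5=0: (P_2 | P_4) = 1, ~(P_5 <-> P_3 -> (P_1 -> P_5)) = 0, so the formula = 0.
Row P_1=1, P_2=1, P_3=0, P_4=0, P_5=0: (P_2 | P_4) = 1, ~(P_5 <-> P_3 -> (P_1 -> P_5)) = 1, so the formula = 1.
Row P_1=0, P_2=1, P_3=1, P_4=1, P_5=1: (P_2 | P_4) = 1, ~(P_5 <-> P_3 -> (P_1 -> P_5)) = 0, so the formula = 0.
Row P_1=0, P_2=1, P_3=1, P_4=0, P_5=0: (P_2 | P_4) = 1, ~(P_5 <-> P_3 -> (P_1 -> P_5)) = 1, so the formula = 1.
Row P_1=0, P_2=1, P_3=0, P_4=0, P_5=1: (P_2 | P_4) = 1, ~(P_5 <-> P_3 -> (P_1 -> P_5)) = 0, so the formula = 0.
Row P_1=0, P_2=0, P_3=1, P_4=0, P_5=0: (P_2 | P_4) = 0, ~(P_5 <-> P_3 -> (P_1 -> P_5)) = 1, so the formula = 1.

0, 1, 0, 1, 0, 1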